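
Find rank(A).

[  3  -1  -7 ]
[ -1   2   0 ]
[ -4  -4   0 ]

Row reduction:
R2 <- R2 - (-1/3)*R1:  [    0   5/3  -7/3 ]
R3 <- R3 - (-4/3)*R1:  [     0  -16/3  -28/3 ]
R3 <- R3 - (-16/5)*R2:  [     0      0  -84/5 ]
Row echelon form:
[ 3   -1     -7 ]
[ 0  5/3   -7/3 ]
[ 0    0  -84/5 ]
Nonzero rows / pivot columns: 3

rank(A) = 3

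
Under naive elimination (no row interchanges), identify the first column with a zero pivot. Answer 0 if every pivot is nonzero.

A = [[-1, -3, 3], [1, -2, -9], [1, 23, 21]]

Naive forward elimination:
R2 <- R2 - (-1)*R1:  [  0  -5  -6 ]
R3 <- R3 - (-1)*R1:  [  0  20  24 ]
R3 <- R3 - (-4)*R2:  [ 0  0  0 ]
Matrix at this point:
[ -1  -3   3 ]
[  0  -5  -6 ]
[  0   0   0 ]
Pivot entry (3,3) in the last row is zero and there are no rows below to swap with -> zero pivot in column 3 (A is singular).

first zero-pivot column = 3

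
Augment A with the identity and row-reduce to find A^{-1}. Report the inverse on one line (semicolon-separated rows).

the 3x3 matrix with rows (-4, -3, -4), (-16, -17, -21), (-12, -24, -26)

inverse = [-31/10 9/10 -1/4; -41/5 14/5 -1; 9 -3 1]

Gauss-Jordan on [A | I]:
R1 <- (1/-4)*R1:  [    1   3/4     1  |  -1/4     0     0 ]
R2 <- R2 - (-16)*R1:  [  0  -5  -5  |  -4   1   0 ]
R3 <- R3 - (-12)*R1:  [   0  -15  -14  |   -3    0    1 ]
R2 <- (1/-5)*R2:  [    0     1     1  |   4/5  -1/5     0 ]
R1 <- R1 - (3/4)*R2:  [      1       0     1/4  |  -17/20    3/20       0 ]
R3 <- R3 - (-15)*R2:  [  0   0   1  |   9  -3   1 ]
R1 <- R1 - (1/4)*R3:  [      1       0       0  |  -31/10    9/10    -1/4 ]
R2 <- R2 - (1)*R3:  [     0      1      0  |  -41/5   14/5     -1 ]
Right block of [I | A^{-1}] is the inverse:
[ -31/10  9/10  -1/4 ]
[  -41/5  14/5    -1 ]
[      9    -3     1 ]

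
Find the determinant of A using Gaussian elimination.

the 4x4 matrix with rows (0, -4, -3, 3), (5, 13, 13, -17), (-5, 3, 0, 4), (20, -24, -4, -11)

Forward elimination:
R1 <-> R2   (pivot in column 1 was zero)
[  5   13  13  -17 ]
[  0   -4  -3    3 ]
[ -5    3   0    4 ]
[ 20  -24  -4  -11 ]
R3 <- R3 - (-1)*R1:  [   0   16   13  -13 ]
R4 <- R4 - (4)*R1:  [   0  -76  -56   57 ]
R3 <- R3 - (-4)*R2:  [  0   0   1  -1 ]
R4 <- R4 - (19)*R2:  [ 0  0  1  0 ]
R4 <- R4 - (1)*R3:  [ 0  0  0  1 ]
Upper-triangular form:
[ 5  13  13  -17 ]
[ 0  -4  -3    3 ]
[ 0   0   1   -1 ]
[ 0   0   0    1 ]
det(A) = (-1)^1 * (5) * (-4) * (1) * (1) = 20  (1 row swap -> sign -1)

det(A) = 20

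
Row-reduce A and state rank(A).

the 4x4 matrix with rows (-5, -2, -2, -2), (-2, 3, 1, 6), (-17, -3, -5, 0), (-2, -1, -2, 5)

Row reduction:
R2 <- R2 - (2/5)*R1:  [    0  19/5   9/5  34/5 ]
R3 <- R3 - (17/5)*R1:  [    0  19/5   9/5  34/5 ]
R4 <- R4 - (2/5)*R1:  [    0  -1/5  -6/5  29/5 ]
R3 <- R3 - (1)*R2:  [ 0  0  0  0 ]
R4 <- R4 - (-1/19)*R2:  [      0       0  -21/19  117/19 ]
R3 <-> R4   (pivot in column 3 was zero)
[ -5    -2      -2      -2 ]
[  0  19/5     9/5    34/5 ]
[  0     0  -21/19  117/19 ]
[  0     0       0       0 ]
Row echelon form:
[ -5    -2      -2      -2 ]
[  0  19/5     9/5    34/5 ]
[  0     0  -21/19  117/19 ]
[  0     0       0       0 ]
Nonzero rows / pivot columns: 3

rank(A) = 3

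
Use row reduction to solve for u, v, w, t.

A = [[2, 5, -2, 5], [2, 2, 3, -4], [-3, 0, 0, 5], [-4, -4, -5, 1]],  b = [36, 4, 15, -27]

Forward elimination on [A|b]:
R2 <- R2 - (1)*R1:  [   0   -3    5   -9  -32 ]
R3 <- R3 - (-3/2)*R1:  [    0  15/2    -3  25/2    69 ]
R4 <- R4 - (-2)*R1:  [  0   6  -9  11  45 ]
R3 <- R3 - (-5/2)*R2:  [    0     0  19/2   -10   -11 ]
R4 <- R4 - (-2)*R2:  [   0    0    1   -7  -19 ]
R4 <- R4 - (2/19)*R3:  [       0        0        0  -113/19  -339/19 ]
Row echelon form:
[ 2   5    -2        5  |       36 ]
[ 0  -3     5       -9  |      -32 ]
[ 0   0  19/2      -10  |      -11 ]
[ 0   0     0  -113/19  |  -339/19 ]
Back-substitution:
t = (-339/19) / (-113/19) = 3
w = (-11 - (-10)*(3)) / (19/2) = 2
v = (-32 - (5)*(2) - (-9)*(3)) / -3 = 5
u = (36 - (5)*(5) - (-2)*(2) - (5)*(3)) / 2 = 0

(0, 5, 2, 3)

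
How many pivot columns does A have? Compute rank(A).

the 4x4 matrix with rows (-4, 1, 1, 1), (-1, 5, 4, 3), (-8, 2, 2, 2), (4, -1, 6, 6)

rank(A) = 3

Row reduction:
R2 <- R2 - (1/4)*R1:  [    0  19/4  15/4  11/4 ]
R3 <- R3 - (2)*R1:  [ 0  0  0  0 ]
R4 <- R4 - (-1)*R1:  [ 0  0  7  7 ]
R3 <-> R4   (pivot in column 3 was zero)
[ -4     1     1     1 ]
[  0  19/4  15/4  11/4 ]
[  0     0     7     7 ]
[  0     0     0     0 ]
Row echelon form:
[ -4     1     1     1 ]
[  0  19/4  15/4  11/4 ]
[  0     0     7     7 ]
[  0     0     0     0 ]
Nonzero rows / pivot columns: 3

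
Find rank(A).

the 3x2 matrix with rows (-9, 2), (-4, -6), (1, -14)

rank(A) = 2

Row reduction:
R2 <- R2 - (4/9)*R1:  [     0  -62/9 ]
R3 <- R3 - (-1/9)*R1:  [      0  -124/9 ]
R3 <- R3 - (2)*R2:  [ 0  0 ]
Row echelon form:
[ -9      2 ]
[  0  -62/9 ]
[  0      0 ]
Nonzero rows / pivot columns: 2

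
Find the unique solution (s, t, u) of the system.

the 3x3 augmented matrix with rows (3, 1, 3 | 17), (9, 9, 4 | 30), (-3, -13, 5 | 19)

(3, -1, 3)

Forward elimination on [A|b]:
R2 <- R2 - (3)*R1:  [   0    6   -5  -21 ]
R3 <- R3 - (-1)*R1:  [   0  -12    8   36 ]
R3 <- R3 - (-2)*R2:  [  0   0  -2  -6 ]
Row echelon form:
[ 3  1   3  |   17 ]
[ 0  6  -5  |  -21 ]
[ 0  0  -2  |   -6 ]
Back-substitution:
u = (-6) / -2 = 3
t = (-21 - (-5)*(3)) / 6 = -1
s = (17 - (1)*(-1) - (3)*(3)) / 3 = 3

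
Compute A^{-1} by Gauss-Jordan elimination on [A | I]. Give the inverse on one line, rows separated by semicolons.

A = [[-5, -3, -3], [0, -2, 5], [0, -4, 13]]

Gauss-Jordan on [A | I]:
R1 <- (1/-5)*R1:  [    1   3/5   3/5  |  -1/5     0     0 ]
R2 <- (1/-2)*R2:  [    0     1  -5/2  |     0  -1/2     0 ]
R1 <- R1 - (3/5)*R2:  [     1      0  21/10  |   -1/5   3/10      0 ]
R3 <- R3 - (-4)*R2:  [  0   0   3  |   0  -2   1 ]
R3 <- (1/3)*R3:  [    0     0     1  |     0  -2/3   1/3 ]
R1 <- R1 - (21/10)*R3:  [     1      0      0  |   -1/5  17/10  -7/10 ]
R2 <- R2 - (-5/2)*R3:  [     0      1      0  |      0  -13/6    5/6 ]
Right block of [I | A^{-1}] is the inverse:
[ -1/5  17/10  -7/10 ]
[    0  -13/6    5/6 ]
[    0   -2/3    1/3 ]

inverse = [-1/5 17/10 -7/10; 0 -13/6 5/6; 0 -2/3 1/3]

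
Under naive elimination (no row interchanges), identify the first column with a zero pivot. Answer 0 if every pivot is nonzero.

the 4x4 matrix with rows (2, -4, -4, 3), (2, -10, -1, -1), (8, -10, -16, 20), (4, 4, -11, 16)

first zero-pivot column = 0

Naive forward elimination:
R2 <- R2 - (1)*R1:  [  0  -6   3  -4 ]
R3 <- R3 - (4)*R1:  [ 0  6  0  8 ]
R4 <- R4 - (2)*R1:  [  0  12  -3  10 ]
R3 <- R3 - (-1)*R2:  [ 0  0  3  4 ]
R4 <- R4 - (-2)*R2:  [ 0  0  3  2 ]
R4 <- R4 - (1)*R3:  [  0   0   0  -2 ]
All pivots nonzero; naive elimination completes without hitting a zero pivot.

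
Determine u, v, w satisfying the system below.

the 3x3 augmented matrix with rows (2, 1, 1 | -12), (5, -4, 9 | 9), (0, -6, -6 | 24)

(-4, -5, 1)

Forward elimination on [A|b]:
R2 <- R2 - (5/2)*R1:  [     0  -13/2   13/2     39 ]
R3 <- R3 - (12/13)*R2:  [   0    0  -12  -12 ]
Row echelon form:
[ 2      1     1  |  -12 ]
[ 0  -13/2  13/2  |   39 ]
[ 0      0   -12  |  -12 ]
Back-substitution:
w = (-12) / -12 = 1
v = (39 - (13/2)*(1)) / (-13/2) = -5
u = (-12 - (1)*(-5) - (1)*(1)) / 2 = -4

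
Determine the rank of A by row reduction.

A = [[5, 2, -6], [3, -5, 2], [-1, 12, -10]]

rank(A) = 2

Row reduction:
R2 <- R2 - (3/5)*R1:  [     0  -31/5   28/5 ]
R3 <- R3 - (-1/5)*R1:  [     0   62/5  -56/5 ]
R3 <- R3 - (-2)*R2:  [ 0  0  0 ]
Row echelon form:
[ 5      2    -6 ]
[ 0  -31/5  28/5 ]
[ 0      0     0 ]
Nonzero rows / pivot columns: 2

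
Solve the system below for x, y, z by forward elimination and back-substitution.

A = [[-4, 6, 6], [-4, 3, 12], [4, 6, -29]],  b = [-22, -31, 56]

Forward elimination on [A|b]:
R2 <- R2 - (1)*R1:  [  0  -3   6  -9 ]
R3 <- R3 - (-1)*R1:  [   0   12  -23   34 ]
R3 <- R3 - (-4)*R2:  [  0   0   1  -2 ]
Row echelon form:
[ -4   6  6  |  -22 ]
[  0  -3  6  |   -9 ]
[  0   0  1  |   -2 ]
Back-substitution:
z = (-2) / 1 = -2
y = (-9 - (6)*(-2)) / -3 = -1
x = (-22 - (6)*(-1) - (6)*(-2)) / -4 = 1

(1, -1, -2)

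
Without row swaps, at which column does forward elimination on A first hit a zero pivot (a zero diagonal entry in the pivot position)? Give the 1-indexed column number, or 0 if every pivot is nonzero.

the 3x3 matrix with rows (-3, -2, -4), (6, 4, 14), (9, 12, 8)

first zero-pivot column = 2

Naive forward elimination:
R2 <- R2 - (-2)*R1:  [ 0  0  6 ]
R3 <- R3 - (-3)*R1:  [  0   6  -4 ]
Matrix at this point:
[ -3  -2  -4 ]
[  0   0   6 ]
[  0   6  -4 ]
Pivot entry (2,2) is zero but row 3 has 6 in column 2 -> naive elimination stops; a row interchange (e.g. R2 <-> R3) would be required here.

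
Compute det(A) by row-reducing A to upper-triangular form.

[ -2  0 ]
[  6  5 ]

Forward elimination:
R2 <- R2 - (-3)*R1:  [ 0  5 ]
Upper-triangular form:
[ -2  0 ]
[  0  5 ]
det(A) = (-1)^0 * (-2) * (5) = -10  (0 row swaps -> sign +1)

det(A) = -10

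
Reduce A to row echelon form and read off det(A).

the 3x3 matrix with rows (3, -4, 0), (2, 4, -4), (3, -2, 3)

Forward elimination:
R2 <- R2 - (2/3)*R1:  [    0  20/3    -4 ]
R3 <- R3 - (1)*R1:  [ 0  2  3 ]
R3 <- R3 - (3/10)*R2:  [    0     0  21/5 ]
Upper-triangular form:
[ 3    -4     0 ]
[ 0  20/3    -4 ]
[ 0     0  21/5 ]
det(A) = (-1)^0 * (3) * (20/3) * (21/5) = 84  (0 row swaps -> sign +1)

det(A) = 84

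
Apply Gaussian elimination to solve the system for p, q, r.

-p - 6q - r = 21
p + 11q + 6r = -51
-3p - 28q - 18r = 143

Forward elimination on [A|b]:
R2 <- R2 - (-1)*R1:  [   0    5    5  -30 ]
R3 <- R3 - (3)*R1:  [   0  -10  -15   80 ]
R3 <- R3 - (-2)*R2:  [  0   0  -5  20 ]
Row echelon form:
[ -1  -6  -1  |   21 ]
[  0   5   5  |  -30 ]
[  0   0  -5  |   20 ]
Back-substitution:
r = (20) / -5 = -4
q = (-30 - (5)*(-4)) / 5 = -2
p = (21 - (-6)*(-2) - (-1)*(-4)) / -1 = -5

(-5, -2, -4)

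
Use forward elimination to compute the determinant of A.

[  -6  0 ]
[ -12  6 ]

det(A) = -36

Forward elimination:
R2 <- R2 - (2)*R1:  [ 0  6 ]
Upper-triangular form:
[ -6  0 ]
[  0  6 ]
det(A) = (-1)^0 * (-6) * (6) = -36  (0 row swaps -> sign +1)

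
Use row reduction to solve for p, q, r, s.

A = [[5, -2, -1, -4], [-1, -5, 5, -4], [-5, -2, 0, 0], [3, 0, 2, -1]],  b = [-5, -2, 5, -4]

Forward elimination on [A|b]:
R2 <- R2 - (-1/5)*R1:  [     0  -27/5   24/5  -24/5     -3 ]
R3 <- R3 - (-1)*R1:  [  0  -4  -1  -4   0 ]
R4 <- R4 - (3/5)*R1:  [    0   6/5  13/5   7/5    -1 ]
R3 <- R3 - (20/27)*R2:  [     0      0  -41/9   -4/9   20/9 ]
R4 <- R4 - (-2/9)*R2:  [    0     0  11/3   1/3  -5/3 ]
R4 <- R4 - (-33/41)*R3:  [     0      0      0  -1/41   5/41 ]
Row echelon form:
[ 5     -2     -1     -4  |    -5 ]
[ 0  -27/5   24/5  -24/5  |    -3 ]
[ 0      0  -41/9   -4/9  |  20/9 ]
[ 0      0      0  -1/41  |  5/41 ]
Back-substitution:
s = (5/41) / (-1/41) = -5
r = (20/9 - (-4/9)*(-5)) / (-41/9) = 0
q = (-3 - (24/5)*(0) - (-24/5)*(-5)) / (-27/5) = 5
p = (-5 - (-2)*(5) - (-1)*(0) - (-4)*(-5)) / 5 = -3

(-3, 5, 0, -5)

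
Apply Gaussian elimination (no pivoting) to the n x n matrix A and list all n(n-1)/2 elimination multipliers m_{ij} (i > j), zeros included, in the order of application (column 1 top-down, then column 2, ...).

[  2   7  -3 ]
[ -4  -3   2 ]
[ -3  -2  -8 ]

Forward elimination:
R2 <- R2 - (-2)*R1:  [  0  11  -4 ]
R3 <- R3 - (-3/2)*R1:  [     0   17/2  -25/2 ]
R3 <- R3 - (17/22)*R2:  [       0        0  -207/22 ]
Multipliers (in order of application): m_{21} = -2, m_{31} = -3/2, m_{32} = 17/22

multipliers: -2, -3/2, 17/22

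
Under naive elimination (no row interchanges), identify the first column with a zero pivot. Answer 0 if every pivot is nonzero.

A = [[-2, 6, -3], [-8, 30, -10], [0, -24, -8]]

first zero-pivot column = 3

Naive forward elimination:
R2 <- R2 - (4)*R1:  [ 0  6  2 ]
R3 <- R3 - (-4)*R2:  [ 0  0  0 ]
Matrix at this point:
[ -2  6  -3 ]
[  0  6   2 ]
[  0  0   0 ]
Pivot entry (3,3) in the last row is zero and there are no rows below to swap with -> zero pivot in column 3 (A is singular).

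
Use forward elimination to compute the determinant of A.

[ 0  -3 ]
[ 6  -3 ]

det(A) = 18

Forward elimination:
R1 <-> R2   (pivot in column 1 was zero)
[ 6  -3 ]
[ 0  -3 ]
Upper-triangular form:
[ 6  -3 ]
[ 0  -3 ]
det(A) = (-1)^1 * (6) * (-3) = 18  (1 row swap -> sign -1)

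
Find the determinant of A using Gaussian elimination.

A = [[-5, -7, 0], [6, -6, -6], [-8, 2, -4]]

Forward elimination:
R2 <- R2 - (-6/5)*R1:  [     0  -72/5     -6 ]
R3 <- R3 - (8/5)*R1:  [    0  66/5    -4 ]
R3 <- R3 - (-11/12)*R2:  [     0      0  -19/2 ]
Upper-triangular form:
[ -5     -7      0 ]
[  0  -72/5     -6 ]
[  0      0  -19/2 ]
det(A) = (-1)^0 * (-5) * (-72/5) * (-19/2) = -684  (0 row swaps -> sign +1)

det(A) = -684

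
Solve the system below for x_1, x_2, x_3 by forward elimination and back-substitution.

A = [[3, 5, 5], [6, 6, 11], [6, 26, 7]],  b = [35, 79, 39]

Forward elimination on [A|b]:
R2 <- R2 - (2)*R1:  [  0  -4   1   9 ]
R3 <- R3 - (2)*R1:  [   0   16   -3  -31 ]
R3 <- R3 - (-4)*R2:  [ 0  0  1  5 ]
Row echelon form:
[ 3   5  5  |  35 ]
[ 0  -4  1  |   9 ]
[ 0   0  1  |   5 ]
Back-substitution:
x_3 = (5) / 1 = 5
x_2 = (9 - (1)*(5)) / -4 = -1
x_1 = (35 - (5)*(-1) - (5)*(5)) / 3 = 5

(5, -1, 5)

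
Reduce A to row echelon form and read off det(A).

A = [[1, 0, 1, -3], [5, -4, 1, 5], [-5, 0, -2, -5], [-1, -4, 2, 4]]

det(A) = -332

Forward elimination:
R2 <- R2 - (5)*R1:  [  0  -4  -4  20 ]
R3 <- R3 - (-5)*R1:  [   0    0    3  -20 ]
R4 <- R4 - (-1)*R1:  [  0  -4   3   1 ]
R4 <- R4 - (1)*R2:  [   0    0    7  -19 ]
R4 <- R4 - (7/3)*R3:  [    0     0     0  83/3 ]
Upper-triangular form:
[ 1   0   1    -3 ]
[ 0  -4  -4    20 ]
[ 0   0   3   -20 ]
[ 0   0   0  83/3 ]
det(A) = (-1)^0 * (1) * (-4) * (3) * (83/3) = -332  (0 row swaps -> sign +1)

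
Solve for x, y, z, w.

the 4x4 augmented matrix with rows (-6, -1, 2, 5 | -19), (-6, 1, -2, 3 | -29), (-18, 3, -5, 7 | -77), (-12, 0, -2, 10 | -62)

Forward elimination on [A|b]:
R2 <- R2 - (1)*R1:  [   0    2   -4   -2  -10 ]
R3 <- R3 - (3)*R1:  [   0    6  -11   -8  -20 ]
R4 <- R4 - (2)*R1:  [   0    2   -6    0  -24 ]
R3 <- R3 - (3)*R2:  [  0   0   1  -2  10 ]
R4 <- R4 - (1)*R2:  [   0    0   -2    2  -14 ]
R4 <- R4 - (-2)*R3:  [  0   0   0  -2   6 ]
Row echelon form:
[ -6  -1   2   5  |  -19 ]
[  0   2  -4  -2  |  -10 ]
[  0   0   1  -2  |   10 ]
[  0   0   0  -2  |    6 ]
Back-substitution:
w = (6) / -2 = -3
z = (10 - (-2)*(-3)) / 1 = 4
y = (-10 - (-4)*(4) - (-2)*(-3)) / 2 = 0
x = (-19 - (-1)*(0) - (2)*(4) - (5)*(-3)) / -6 = 2

(2, 0, 4, -3)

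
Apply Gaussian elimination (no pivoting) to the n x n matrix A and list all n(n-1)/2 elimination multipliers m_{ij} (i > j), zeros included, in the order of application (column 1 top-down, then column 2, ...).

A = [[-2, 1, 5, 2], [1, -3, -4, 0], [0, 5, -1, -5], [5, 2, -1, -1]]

Forward elimination:
R2 <- R2 - (-1/2)*R1:  [    0  -5/2  -3/2     1 ]
R3: entry in column 1 is already 0 -> m_{31} = 0 (no row operation needed)
R4 <- R4 - (-5/2)*R1:  [    0   9/2  23/2     4 ]
R3 <- R3 - (-2)*R2:  [  0   0  -4  -3 ]
R4 <- R4 - (-9/5)*R2:  [    0     0  44/5  29/5 ]
R4 <- R4 - (-11/5)*R3:  [    0     0     0  -4/5 ]
Multipliers (in order of application): m_{21} = -1/2, m_{31} = 0, m_{41} = -5/2, m_{32} = -2, m_{42} = -9/5, m_{43} = -11/5

multipliers: -1/2, 0, -5/2, -2, -9/5, -11/5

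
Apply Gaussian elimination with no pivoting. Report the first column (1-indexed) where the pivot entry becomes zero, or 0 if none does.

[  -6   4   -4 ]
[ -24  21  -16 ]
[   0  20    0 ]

Naive forward elimination:
R2 <- R2 - (4)*R1:  [ 0  5  0 ]
R3 <- R3 - (4)*R2:  [ 0  0  0 ]
Matrix at this point:
[ -6  4  -4 ]
[  0  5   0 ]
[  0  0   0 ]
Pivot entry (3,3) in the last row is zero and there are no rows below to swap with -> zero pivot in column 3 (A is singular).

first zero-pivot column = 3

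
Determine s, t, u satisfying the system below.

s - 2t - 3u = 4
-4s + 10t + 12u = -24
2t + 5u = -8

(-4, -4, 0)

Forward elimination on [A|b]:
R2 <- R2 - (-4)*R1:  [  0   2   0  -8 ]
R3 <- R3 - (1)*R2:  [ 0  0  5  0 ]
Row echelon form:
[ 1  -2  -3  |   4 ]
[ 0   2   0  |  -8 ]
[ 0   0   5  |   0 ]
Back-substitution:
u = (0) / 5 = 0
t = (-8) / 2 = -4
s = (4 - (-2)*(-4) - (-3)*(0)) / 1 = -4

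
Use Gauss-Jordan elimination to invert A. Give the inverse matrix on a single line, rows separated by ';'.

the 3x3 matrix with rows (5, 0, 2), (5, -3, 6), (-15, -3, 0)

inverse = [-3/5 1/5 -1/5; 3 -1 2/3; 2 -1/2 1/2]

Gauss-Jordan on [A | I]:
R1 <- (1/5)*R1:  [   1    0  2/5  |  1/5    0    0 ]
R2 <- R2 - (5)*R1:  [  0  -3   4  |  -1   1   0 ]
R3 <- R3 - (-15)*R1:  [  0  -3   6  |   3   0   1 ]
R2 <- (1/-3)*R2:  [    0     1  -4/3  |   1/3  -1/3     0 ]
R3 <- R3 - (-3)*R2:  [  0   0   2  |   4  -1   1 ]
R3 <- (1/2)*R3:  [    0     0     1  |     2  -1/2   1/2 ]
R1 <- R1 - (2/5)*R3:  [    1     0     0  |  -3/5   1/5  -1/5 ]
R2 <- R2 - (-4/3)*R3:  [   0    1    0  |    3   -1  2/3 ]
Right block of [I | A^{-1}] is the inverse:
[ -3/5   1/5  -1/5 ]
[    3    -1   2/3 ]
[    2  -1/2   1/2 ]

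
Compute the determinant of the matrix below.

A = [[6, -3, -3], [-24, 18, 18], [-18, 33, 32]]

det(A) = -36

Forward elimination:
R2 <- R2 - (-4)*R1:  [ 0  6  6 ]
R3 <- R3 - (-3)*R1:  [  0  24  23 ]
R3 <- R3 - (4)*R2:  [  0   0  -1 ]
Upper-triangular form:
[ 6  -3  -3 ]
[ 0   6   6 ]
[ 0   0  -1 ]
det(A) = (-1)^0 * (6) * (6) * (-1) = -36  (0 row swaps -> sign +1)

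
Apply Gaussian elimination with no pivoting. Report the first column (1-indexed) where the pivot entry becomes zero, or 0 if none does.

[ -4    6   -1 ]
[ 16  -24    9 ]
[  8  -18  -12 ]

Naive forward elimination:
R2 <- R2 - (-4)*R1:  [ 0  0  5 ]
R3 <- R3 - (-2)*R1:  [   0   -6  -14 ]
Matrix at this point:
[ -4   6   -1 ]
[  0   0    5 ]
[  0  -6  -14 ]
Pivot entry (2,2) is zero but row 3 has -6 in column 2 -> naive elimination stops; a row interchange (e.g. R2 <-> R3) would be required here.

first zero-pivot column = 2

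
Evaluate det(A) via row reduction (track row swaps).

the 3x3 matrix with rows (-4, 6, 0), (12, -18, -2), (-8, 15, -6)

det(A) = -24

Forward elimination:
R2 <- R2 - (-3)*R1:  [  0   0  -2 ]
R3 <- R3 - (2)*R1:  [  0   3  -6 ]
R2 <-> R3   (pivot in column 2 was zero)
[ -4  6   0 ]
[  0  3  -6 ]
[  0  0  -2 ]
Upper-triangular form:
[ -4  6   0 ]
[  0  3  -6 ]
[  0  0  -2 ]
det(A) = (-1)^1 * (-4) * (3) * (-2) = -24  (1 row swap -> sign -1)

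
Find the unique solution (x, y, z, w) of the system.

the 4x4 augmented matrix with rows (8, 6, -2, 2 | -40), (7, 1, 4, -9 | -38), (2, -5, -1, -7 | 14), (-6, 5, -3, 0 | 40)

Forward elimination on [A|b]:
R2 <- R2 - (7/8)*R1:  [     0  -17/4   23/4  -43/4     -3 ]
R3 <- R3 - (1/4)*R1:  [     0  -13/2   -1/2  -15/2     24 ]
R4 <- R4 - (-3/4)*R1:  [    0  19/2  -9/2   3/2    10 ]
R3 <- R3 - (26/17)*R2:  [       0        0  -158/17   152/17   486/17 ]
R4 <- R4 - (-38/17)*R2:  [       0        0   142/17  -383/17    56/17 ]
R4 <- R4 - (-71/79)*R3:  [        0         0         0  -1145/79   2290/79 ]
Row echelon form:
[ 8      6       -2         2  |      -40 ]
[ 0  -17/4     23/4     -43/4  |       -3 ]
[ 0      0  -158/17    152/17  |   486/17 ]
[ 0      0        0  -1145/79  |  2290/79 ]
Back-substitution:
w = (2290/79) / (-1145/79) = -2
z = (486/17 - (152/17)*(-2)) / (-158/17) = -5
y = (-3 - (23/4)*(-5) - (-43/4)*(-2)) / (-17/4) = -1
x = (-40 - (6)*(-1) - (-2)*(-5) - (2)*(-2)) / 8 = -5

(-5, -1, -5, -2)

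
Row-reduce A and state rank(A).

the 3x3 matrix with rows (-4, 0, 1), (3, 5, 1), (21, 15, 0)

rank(A) = 2

Row reduction:
R2 <- R2 - (-3/4)*R1:  [   0    5  7/4 ]
R3 <- R3 - (-21/4)*R1:  [    0    15  21/4 ]
R3 <- R3 - (3)*R2:  [ 0  0  0 ]
Row echelon form:
[ -4  0    1 ]
[  0  5  7/4 ]
[  0  0    0 ]
Nonzero rows / pivot columns: 2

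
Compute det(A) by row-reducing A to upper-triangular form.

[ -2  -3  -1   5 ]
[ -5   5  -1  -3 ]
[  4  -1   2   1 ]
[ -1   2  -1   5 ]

det(A) = -197

Forward elimination:
R2 <- R2 - (5/2)*R1:  [     0   25/2    3/2  -31/2 ]
R3 <- R3 - (-2)*R1:  [  0  -7   0  11 ]
R4 <- R4 - (1/2)*R1:  [    0   7/2  -1/2   5/2 ]
R3 <- R3 - (-14/25)*R2:  [     0      0  21/25  58/25 ]
R4 <- R4 - (7/25)*R2:  [      0       0  -23/25  171/25 ]
R4 <- R4 - (-23/21)*R3:  [      0       0       0  197/21 ]
Upper-triangular form:
[ -2    -3     -1       5 ]
[  0  25/2    3/2   -31/2 ]
[  0     0  21/25   58/25 ]
[  0     0      0  197/21 ]
det(A) = (-1)^0 * (-2) * (25/2) * (21/25) * (197/21) = -197  (0 row swaps -> sign +1)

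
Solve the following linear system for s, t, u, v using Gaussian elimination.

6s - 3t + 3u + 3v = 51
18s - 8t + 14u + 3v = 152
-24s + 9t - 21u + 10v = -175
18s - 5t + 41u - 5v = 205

(4, -4, 3, 2)

Forward elimination on [A|b]:
R2 <- R2 - (3)*R1:  [  0   1   5  -6  -1 ]
R3 <- R3 - (-4)*R1:  [  0  -3  -9  22  29 ]
R4 <- R4 - (3)*R1:  [   0    4   32  -14   52 ]
R3 <- R3 - (-3)*R2:  [  0   0   6   4  26 ]
R4 <- R4 - (4)*R2:  [  0   0  12  10  56 ]
R4 <- R4 - (2)*R3:  [ 0  0  0  2  4 ]
Row echelon form:
[ 6  -3  3   3  |  51 ]
[ 0   1  5  -6  |  -1 ]
[ 0   0  6   4  |  26 ]
[ 0   0  0   2  |   4 ]
Back-substitution:
v = (4) / 2 = 2
u = (26 - (4)*(2)) / 6 = 3
t = (-1 - (5)*(3) - (-6)*(2)) / 1 = -4
s = (51 - (-3)*(-4) - (3)*(3) - (3)*(2)) / 6 = 4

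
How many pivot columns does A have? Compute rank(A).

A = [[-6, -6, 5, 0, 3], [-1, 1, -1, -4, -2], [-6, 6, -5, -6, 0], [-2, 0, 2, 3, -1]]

rank(A) = 4

Row reduction:
R2 <- R2 - (1/6)*R1:  [     0      2  -11/6     -4   -5/2 ]
R3 <- R3 - (1)*R1:  [   0   12  -10   -6   -3 ]
R4 <- R4 - (1/3)*R1:  [   0    2  1/3    3   -2 ]
R3 <- R3 - (6)*R2:  [  0   0   1  18  12 ]
R4 <- R4 - (1)*R2:  [    0     0  13/6     7   1/2 ]
R4 <- R4 - (13/6)*R3:  [     0      0      0    -32  -51/2 ]
Row echelon form:
[ -6  -6      5    0      3 ]
[  0   2  -11/6   -4   -5/2 ]
[  0   0      1   18     12 ]
[  0   0      0  -32  -51/2 ]
Nonzero rows / pivot columns: 4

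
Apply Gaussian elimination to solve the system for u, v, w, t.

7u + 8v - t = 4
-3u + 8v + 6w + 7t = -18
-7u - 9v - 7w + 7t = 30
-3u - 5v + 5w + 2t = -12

(2, -1, -3, 2)

Forward elimination on [A|b]:
R2 <- R2 - (-3/7)*R1:  [      0    80/7       6    46/7  -114/7 ]
R3 <- R3 - (-1)*R1:  [  0  -1  -7   6  34 ]
R4 <- R4 - (-3/7)*R1:  [     0  -11/7      5   11/7  -72/7 ]
R3 <- R3 - (-7/80)*R2:  [       0        0  -259/40   263/40  1303/40 ]
R4 <- R4 - (-11/80)*R2:  [       0        0   233/40    99/40  -501/40 ]
R4 <- R4 - (-233/259)*R3:  [        0         0         0  2173/259  4346/259 ]
Row echelon form:
[ 7     8        0        -1  |         4 ]
[ 0  80/7        6      46/7  |    -114/7 ]
[ 0     0  -259/40    263/40  |   1303/40 ]
[ 0     0        0  2173/259  |  4346/259 ]
Back-substitution:
t = (4346/259) / (2173/259) = 2
w = (1303/40 - (263/40)*(2)) / (-259/40) = -3
v = (-114/7 - (6)*(-3) - (46/7)*(2)) / (80/7) = -1
u = (4 - (8)*(-1) - (-1)*(2)) / 7 = 2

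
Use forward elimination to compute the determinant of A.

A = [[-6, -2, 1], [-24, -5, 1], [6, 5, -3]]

det(A) = -18

Forward elimination:
R2 <- R2 - (4)*R1:  [  0   3  -3 ]
R3 <- R3 - (-1)*R1:  [  0   3  -2 ]
R3 <- R3 - (1)*R2:  [ 0  0  1 ]
Upper-triangular form:
[ -6  -2   1 ]
[  0   3  -3 ]
[  0   0   1 ]
det(A) = (-1)^0 * (-6) * (3) * (1) = -18  (0 row swaps -> sign +1)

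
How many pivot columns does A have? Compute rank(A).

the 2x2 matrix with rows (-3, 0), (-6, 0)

rank(A) = 1

Row reduction:
R2 <- R2 - (2)*R1:  [ 0  0 ]
Row echelon form:
[ -3  0 ]
[  0  0 ]
Nonzero rows / pivot columns: 1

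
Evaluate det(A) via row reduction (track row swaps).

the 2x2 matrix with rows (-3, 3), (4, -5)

Forward elimination:
R2 <- R2 - (-4/3)*R1:  [  0  -1 ]
Upper-triangular form:
[ -3   3 ]
[  0  -1 ]
det(A) = (-1)^0 * (-3) * (-1) = 3  (0 row swaps -> sign +1)

det(A) = 3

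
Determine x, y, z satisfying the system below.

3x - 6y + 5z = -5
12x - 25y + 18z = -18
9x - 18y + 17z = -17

Forward elimination on [A|b]:
R2 <- R2 - (4)*R1:  [  0  -1  -2   2 ]
R3 <- R3 - (3)*R1:  [  0   0   2  -2 ]
Row echelon form:
[ 3  -6   5  |  -5 ]
[ 0  -1  -2  |   2 ]
[ 0   0   2  |  -2 ]
Back-substitution:
z = (-2) / 2 = -1
y = (2 - (-2)*(-1)) / -1 = 0
x = (-5 - (-6)*(0) - (5)*(-1)) / 3 = 0

(0, 0, -1)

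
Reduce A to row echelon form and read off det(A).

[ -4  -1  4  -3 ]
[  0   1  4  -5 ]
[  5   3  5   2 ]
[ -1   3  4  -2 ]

Forward elimination:
R3 <- R3 - (-5/4)*R1:  [    0   7/4    10  -7/4 ]
R4 <- R4 - (1/4)*R1:  [    0  13/4     3  -5/4 ]
R3 <- R3 - (7/4)*R2:  [ 0  0  3  7 ]
R4 <- R4 - (13/4)*R2:  [   0    0  -10   15 ]
R4 <- R4 - (-10/3)*R3:  [     0      0      0  115/3 ]
Upper-triangular form:
[ -4  -1  4     -3 ]
[  0   1  4     -5 ]
[  0   0  3      7 ]
[  0   0  0  115/3 ]
det(A) = (-1)^0 * (-4) * (1) * (3) * (115/3) = -460  (0 row swaps -> sign +1)

det(A) = -460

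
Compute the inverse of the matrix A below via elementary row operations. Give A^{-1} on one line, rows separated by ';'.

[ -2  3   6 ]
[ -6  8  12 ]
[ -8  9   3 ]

Gauss-Jordan on [A | I]:
R1 <- (1/-2)*R1:  [    1  -3/2    -3  |  -1/2     0     0 ]
R2 <- R2 - (-6)*R1:  [  0  -1  -6  |  -3   1   0 ]
R3 <- R3 - (-8)*R1:  [   0   -3  -21  |   -4    0    1 ]
R2 <- (1/-1)*R2:  [  0   1   6  |   3  -1   0 ]
R1 <- R1 - (-3/2)*R2:  [    1     0     6  |     4  -3/2     0 ]
R3 <- R3 - (-3)*R2:  [  0   0  -3  |   5  -3   1 ]
R3 <- (1/-3)*R3:  [    0     0     1  |  -5/3     1  -1/3 ]
R1 <- R1 - (6)*R3:  [     1      0      0  |     14  -15/2      2 ]
R2 <- R2 - (6)*R3:  [  0   1   0  |  13  -7   2 ]
Right block of [I | A^{-1}] is the inverse:
[   14  -15/2     2 ]
[   13     -7     2 ]
[ -5/3      1  -1/3 ]

inverse = [14 -15/2 2; 13 -7 2; -5/3 1 -1/3]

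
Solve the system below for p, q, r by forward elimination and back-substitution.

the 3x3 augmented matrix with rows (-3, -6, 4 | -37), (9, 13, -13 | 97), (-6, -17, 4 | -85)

Forward elimination on [A|b]:
R2 <- R2 - (-3)*R1:  [   0   -5   -1  -14 ]
R3 <- R3 - (2)*R1:  [   0   -5   -4  -11 ]
R3 <- R3 - (1)*R2:  [  0   0  -3   3 ]
Row echelon form:
[ -3  -6   4  |  -37 ]
[  0  -5  -1  |  -14 ]
[  0   0  -3  |    3 ]
Back-substitution:
r = (3) / -3 = -1
q = (-14 - (-1)*(-1)) / -5 = 3
p = (-37 - (-6)*(3) - (4)*(-1)) / -3 = 5

(5, 3, -1)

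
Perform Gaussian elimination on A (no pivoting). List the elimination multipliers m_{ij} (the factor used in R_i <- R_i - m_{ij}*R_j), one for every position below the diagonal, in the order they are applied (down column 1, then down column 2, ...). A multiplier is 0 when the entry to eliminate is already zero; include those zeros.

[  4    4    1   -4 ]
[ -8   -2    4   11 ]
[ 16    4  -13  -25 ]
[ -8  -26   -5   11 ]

multipliers: -2, 4, -2, -2, -3, -3

Forward elimination:
R2 <- R2 - (-2)*R1:  [ 0  6  6  3 ]
R3 <- R3 - (4)*R1:  [   0  -12  -17   -9 ]
R4 <- R4 - (-2)*R1:  [   0  -18   -3    3 ]
R3 <- R3 - (-2)*R2:  [  0   0  -5  -3 ]
R4 <- R4 - (-3)*R2:  [  0   0  15  12 ]
R4 <- R4 - (-3)*R3:  [ 0  0  0  3 ]
Multipliers (in order of application): m_{21} = -2, m_{31} = 4, m_{41} = -2, m_{32} = -2, m_{42} = -3, m_{43} = -3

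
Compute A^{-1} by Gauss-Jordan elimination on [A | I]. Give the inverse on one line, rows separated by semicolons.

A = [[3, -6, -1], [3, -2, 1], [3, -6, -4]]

inverse = [-7/18 1/2 2/9; -5/12 1/4 1/6; 1/3 0 -1/3]

Gauss-Jordan on [A | I]:
R1 <- (1/3)*R1:  [    1    -2  -1/3  |   1/3     0     0 ]
R2 <- R2 - (3)*R1:  [  0   4   2  |  -1   1   0 ]
R3 <- R3 - (3)*R1:  [  0   0  -3  |  -1   0   1 ]
R2 <- (1/4)*R2:  [    0     1   1/2  |  -1/4   1/4     0 ]
R1 <- R1 - (-2)*R2:  [    1     0   2/3  |  -1/6   1/2     0 ]
R3 <- (1/-3)*R3:  [    0     0     1  |   1/3     0  -1/3 ]
R1 <- R1 - (2/3)*R3:  [     1      0      0  |  -7/18    1/2    2/9 ]
R2 <- R2 - (1/2)*R3:  [     0      1      0  |  -5/12    1/4    1/6 ]
Right block of [I | A^{-1}] is the inverse:
[ -7/18  1/2   2/9 ]
[ -5/12  1/4   1/6 ]
[   1/3    0  -1/3 ]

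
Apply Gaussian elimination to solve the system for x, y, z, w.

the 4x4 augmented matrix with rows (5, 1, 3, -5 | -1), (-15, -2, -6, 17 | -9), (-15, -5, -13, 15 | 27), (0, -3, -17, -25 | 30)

(5, -4, -4, 2)

Forward elimination on [A|b]:
R2 <- R2 - (-3)*R1:  [   0    1    3    2  -12 ]
R3 <- R3 - (-3)*R1:  [  0  -2  -4   0  24 ]
R3 <- R3 - (-2)*R2:  [ 0  0  2  4  0 ]
R4 <- R4 - (-3)*R2:  [   0    0   -8  -19   -6 ]
R4 <- R4 - (-4)*R3:  [  0   0   0  -3  -6 ]
Row echelon form:
[ 5  1  3  -5  |   -1 ]
[ 0  1  3   2  |  -12 ]
[ 0  0  2   4  |    0 ]
[ 0  0  0  -3  |   -6 ]
Back-substitution:
w = (-6) / -3 = 2
z = (0 - (4)*(2)) / 2 = -4
y = (-12 - (3)*(-4) - (2)*(2)) / 1 = -4
x = (-1 - (1)*(-4) - (3)*(-4) - (-5)*(2)) / 5 = 5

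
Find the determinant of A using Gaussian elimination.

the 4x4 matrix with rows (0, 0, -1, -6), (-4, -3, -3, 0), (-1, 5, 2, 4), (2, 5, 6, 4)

det(A) = -354

Forward elimination:
R1 <-> R2   (pivot in column 1 was zero)
[ -4  -3  -3   0 ]
[  0   0  -1  -6 ]
[ -1   5   2   4 ]
[  2   5   6   4 ]
R3 <- R3 - (1/4)*R1:  [    0  23/4  11/4     4 ]
R4 <- R4 - (-1/2)*R1:  [   0  7/2  9/2    4 ]
R2 <-> R3   (pivot in column 2 was zero)
[ -4    -3    -3   0 ]
[  0  23/4  11/4   4 ]
[  0     0    -1  -6 ]
[  0   7/2   9/2   4 ]
R4 <- R4 - (14/23)*R2:  [     0      0  65/23  36/23 ]
R4 <- R4 - (-65/23)*R3:  [       0        0        0  -354/23 ]
Upper-triangular form:
[ -4    -3    -3        0 ]
[  0  23/4  11/4        4 ]
[  0     0    -1       -6 ]
[  0     0     0  -354/23 ]
det(A) = (-1)^2 * (-4) * (23/4) * (-1) * (-354/23) = -354  (2 row swaps -> sign +1)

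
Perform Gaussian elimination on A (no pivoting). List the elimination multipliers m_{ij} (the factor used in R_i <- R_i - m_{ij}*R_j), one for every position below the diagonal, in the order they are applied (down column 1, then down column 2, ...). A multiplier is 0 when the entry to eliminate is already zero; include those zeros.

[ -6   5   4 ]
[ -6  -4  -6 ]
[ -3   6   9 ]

Forward elimination:
R2 <- R2 - (1)*R1:  [   0   -9  -10 ]
R3 <- R3 - (1/2)*R1:  [   0  7/2    7 ]
R3 <- R3 - (-7/18)*R2:  [    0     0  28/9 ]
Multipliers (in order of application): m_{21} = 1, m_{31} = 1/2, m_{32} = -7/18

multipliers: 1, 1/2, -7/18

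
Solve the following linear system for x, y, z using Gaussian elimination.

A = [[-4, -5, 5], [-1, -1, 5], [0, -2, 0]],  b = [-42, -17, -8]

(3, 4, -2)

Forward elimination on [A|b]:
R2 <- R2 - (1/4)*R1:  [     0    1/4   15/4  -13/2 ]
R3 <- R3 - (-8)*R2:  [   0    0   30  -60 ]
Row echelon form:
[ -4   -5     5  |    -42 ]
[  0  1/4  15/4  |  -13/2 ]
[  0    0    30  |    -60 ]
Back-substitution:
z = (-60) / 30 = -2
y = (-13/2 - (15/4)*(-2)) / (1/4) = 4
x = (-42 - (-5)*(4) - (5)*(-2)) / -4 = 3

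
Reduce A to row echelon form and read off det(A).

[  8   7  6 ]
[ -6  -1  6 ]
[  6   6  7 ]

Forward elimination:
R2 <- R2 - (-3/4)*R1:  [    0  17/4  21/2 ]
R3 <- R3 - (3/4)*R1:  [   0  3/4  5/2 ]
R3 <- R3 - (3/17)*R2:  [     0      0  11/17 ]
Upper-triangular form:
[ 8     7      6 ]
[ 0  17/4   21/2 ]
[ 0     0  11/17 ]
det(A) = (-1)^0 * (8) * (17/4) * (11/17) = 22  (0 row swaps -> sign +1)

det(A) = 22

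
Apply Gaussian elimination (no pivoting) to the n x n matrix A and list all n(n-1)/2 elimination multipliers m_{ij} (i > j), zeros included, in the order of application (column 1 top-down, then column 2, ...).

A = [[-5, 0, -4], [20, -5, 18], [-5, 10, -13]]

Forward elimination:
R2 <- R2 - (-4)*R1:  [  0  -5   2 ]
R3 <- R3 - (1)*R1:  [  0  10  -9 ]
R3 <- R3 - (-2)*R2:  [  0   0  -5 ]
Multipliers (in order of application): m_{21} = -4, m_{31} = 1, m_{32} = -2

multipliers: -4, 1, -2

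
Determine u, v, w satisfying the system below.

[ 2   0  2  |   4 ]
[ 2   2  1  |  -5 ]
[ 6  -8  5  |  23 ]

(-3, -2, 5)

Forward elimination on [A|b]:
R2 <- R2 - (1)*R1:  [  0   2  -1  -9 ]
R3 <- R3 - (3)*R1:  [  0  -8  -1  11 ]
R3 <- R3 - (-4)*R2:  [   0    0   -5  -25 ]
Row echelon form:
[ 2  0   2  |    4 ]
[ 0  2  -1  |   -9 ]
[ 0  0  -5  |  -25 ]
Back-substitution:
w = (-25) / -5 = 5
v = (-9 - (-1)*(5)) / 2 = -2
u = (4 - (2)*(5)) / 2 = -3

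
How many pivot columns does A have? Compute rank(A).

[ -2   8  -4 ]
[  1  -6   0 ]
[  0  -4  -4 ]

Row reduction:
R2 <- R2 - (-1/2)*R1:  [  0  -2  -2 ]
R3 <- R3 - (2)*R2:  [ 0  0  0 ]
Row echelon form:
[ -2   8  -4 ]
[  0  -2  -2 ]
[  0   0   0 ]
Nonzero rows / pivot columns: 2

rank(A) = 2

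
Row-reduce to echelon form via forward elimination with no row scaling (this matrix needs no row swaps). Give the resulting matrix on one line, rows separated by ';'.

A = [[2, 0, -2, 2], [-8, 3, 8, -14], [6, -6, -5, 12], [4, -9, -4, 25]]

Forward elimination:
R2 <- R2 - (-4)*R1:  [  0   3   0  -6 ]
R3 <- R3 - (3)*R1:  [  0  -6   1   6 ]
R4 <- R4 - (2)*R1:  [  0  -9   0  21 ]
R3 <- R3 - (-2)*R2:  [  0   0   1  -6 ]
R4 <- R4 - (-3)*R2:  [ 0  0  0  3 ]
Row echelon form:
[ 2  0  -2   2 ]
[ 0  3   0  -6 ]
[ 0  0   1  -6 ]
[ 0  0   0   3 ]

REF = [2 0 -2 2; 0 3 0 -6; 0 0 1 -6; 0 0 0 3]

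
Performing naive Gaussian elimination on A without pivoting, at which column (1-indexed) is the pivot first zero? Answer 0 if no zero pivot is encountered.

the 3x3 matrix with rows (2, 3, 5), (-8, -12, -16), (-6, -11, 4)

Naive forward elimination:
R2 <- R2 - (-4)*R1:  [ 0  0  4 ]
R3 <- R3 - (-3)*R1:  [  0  -2  19 ]
Matrix at this point:
[ 2   3   5 ]
[ 0   0   4 ]
[ 0  -2  19 ]
Pivot entry (2,2) is zero but row 3 has -2 in column 2 -> naive elimination stops; a row interchange (e.g. R2 <-> R3) would be required here.

first zero-pivot column = 2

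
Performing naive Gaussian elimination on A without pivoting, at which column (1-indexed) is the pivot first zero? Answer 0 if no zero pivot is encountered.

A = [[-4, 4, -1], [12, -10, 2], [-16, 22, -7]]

Naive forward elimination:
R2 <- R2 - (-3)*R1:  [  0   2  -1 ]
R3 <- R3 - (4)*R1:  [  0   6  -3 ]
R3 <- R3 - (3)*R2:  [ 0  0  0 ]
Matrix at this point:
[ -4  4  -1 ]
[  0  2  -1 ]
[  0  0   0 ]
Pivot entry (3,3) in the last row is zero and there are no rows below to swap with -> zero pivot in column 3 (A is singular).

first zero-pivot column = 3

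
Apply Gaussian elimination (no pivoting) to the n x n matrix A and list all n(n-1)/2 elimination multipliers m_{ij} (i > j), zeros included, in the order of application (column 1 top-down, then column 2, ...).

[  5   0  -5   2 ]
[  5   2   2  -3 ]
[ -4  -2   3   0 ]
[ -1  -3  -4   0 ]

Forward elimination:
R2 <- R2 - (1)*R1:  [  0   2   7  -5 ]
R3 <- R3 - (-4/5)*R1:  [   0   -2   -1  8/5 ]
R4 <- R4 - (-1/5)*R1:  [   0   -3   -5  2/5 ]
R3 <- R3 - (-1)*R2:  [     0      0      6  -17/5 ]
R4 <- R4 - (-3/2)*R2:  [      0       0    11/2  -71/10 ]
R4 <- R4 - (11/12)*R3:  [       0        0        0  -239/60 ]
Multipliers (in order of application): m_{21} = 1, m_{31} = -4/5, m_{41} = -1/5, m_{32} = -1, m_{42} = -3/2, m_{43} = 11/12

multipliers: 1, -4/5, -1/5, -1, -3/2, 11/12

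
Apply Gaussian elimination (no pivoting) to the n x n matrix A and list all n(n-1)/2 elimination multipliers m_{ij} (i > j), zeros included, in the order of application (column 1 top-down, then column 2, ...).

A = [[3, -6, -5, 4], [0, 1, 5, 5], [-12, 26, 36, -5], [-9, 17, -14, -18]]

multipliers: 0, -4, -3, 2, -1, -4

Forward elimination:
R2: entry in column 1 is already 0 -> m_{21} = 0 (no row operation needed)
R3 <- R3 - (-4)*R1:  [  0   2  16  11 ]
R4 <- R4 - (-3)*R1:  [   0   -1  -29   -6 ]
R3 <- R3 - (2)*R2:  [ 0  0  6  1 ]
R4 <- R4 - (-1)*R2:  [   0    0  -24   -1 ]
R4 <- R4 - (-4)*R3:  [ 0  0  0  3 ]
Multipliers (in order of application): m_{21} = 0, m_{31} = -4, m_{41} = -3, m_{32} = 2, m_{42} = -1, m_{43} = -4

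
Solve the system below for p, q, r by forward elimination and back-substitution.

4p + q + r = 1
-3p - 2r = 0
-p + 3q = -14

Forward elimination on [A|b]:
R2 <- R2 - (-3/4)*R1:  [    0   3/4  -5/4   3/4 ]
R3 <- R3 - (-1/4)*R1:  [     0   13/4    1/4  -55/4 ]
R3 <- R3 - (13/3)*R2:  [    0     0  17/3   -17 ]
Row echelon form:
[ 4    1     1  |    1 ]
[ 0  3/4  -5/4  |  3/4 ]
[ 0    0  17/3  |  -17 ]
Back-substitution:
r = (-17) / (17/3) = -3
q = (3/4 - (-5/4)*(-3)) / (3/4) = -4
p = (1 - (1)*(-4) - (1)*(-3)) / 4 = 2

(2, -4, -3)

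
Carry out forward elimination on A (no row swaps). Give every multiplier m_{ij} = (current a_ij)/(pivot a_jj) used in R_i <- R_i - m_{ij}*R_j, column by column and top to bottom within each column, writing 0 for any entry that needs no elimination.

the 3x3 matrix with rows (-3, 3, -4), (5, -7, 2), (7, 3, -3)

Forward elimination:
R2 <- R2 - (-5/3)*R1:  [     0     -2  -14/3 ]
R3 <- R3 - (-7/3)*R1:  [     0     10  -37/3 ]
R3 <- R3 - (-5)*R2:  [      0       0  -107/3 ]
Multipliers (in order of application): m_{21} = -5/3, m_{31} = -7/3, m_{32} = -5

multipliers: -5/3, -7/3, -5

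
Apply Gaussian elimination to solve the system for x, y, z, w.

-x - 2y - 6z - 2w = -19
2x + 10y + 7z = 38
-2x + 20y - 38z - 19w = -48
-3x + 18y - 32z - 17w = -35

Forward elimination on [A|b]:
R2 <- R2 - (-2)*R1:  [  0   6  -5  -4   0 ]
R3 <- R3 - (2)*R1:  [   0   24  -26  -15  -10 ]
R4 <- R4 - (3)*R1:  [   0   24  -14  -11   22 ]
R3 <- R3 - (4)*R2:  [   0    0   -6    1  -10 ]
R4 <- R4 - (4)*R2:  [  0   0   6   5  22 ]
R4 <- R4 - (-1)*R3:  [  0   0   0   6  12 ]
Row echelon form:
[ -1  -2  -6  -2  |  -19 ]
[  0   6  -5  -4  |    0 ]
[  0   0  -6   1  |  -10 ]
[  0   0   0   6  |   12 ]
Back-substitution:
w = (12) / 6 = 2
z = (-10 - (1)*(2)) / -6 = 2
y = (0 - (-5)*(2) - (-4)*(2)) / 6 = 3
x = (-19 - (-2)*(3) - (-6)*(2) - (-2)*(2)) / -1 = -3

(-3, 3, 2, 2)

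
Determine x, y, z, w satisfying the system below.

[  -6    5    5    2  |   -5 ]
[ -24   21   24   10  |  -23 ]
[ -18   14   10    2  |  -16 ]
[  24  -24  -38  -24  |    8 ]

Forward elimination on [A|b]:
R2 <- R2 - (4)*R1:  [  0   1   4   2  -3 ]
R3 <- R3 - (3)*R1:  [  0  -1  -5  -4  -1 ]
R4 <- R4 - (-4)*R1:  [   0   -4  -18  -16  -12 ]
R3 <- R3 - (-1)*R2:  [  0   0  -1  -2  -4 ]
R4 <- R4 - (-4)*R2:  [   0    0   -2   -8  -24 ]
R4 <- R4 - (2)*R3:  [   0    0    0   -4  -16 ]
Row echelon form:
[ -6  5   5   2  |   -5 ]
[  0  1   4   2  |   -3 ]
[  0  0  -1  -2  |   -4 ]
[  0  0   0  -4  |  -16 ]
Back-substitution:
w = (-16) / -4 = 4
z = (-4 - (-2)*(4)) / -1 = -4
y = (-3 - (4)*(-4) - (2)*(4)) / 1 = 5
x = (-5 - (5)*(5) - (5)*(-4) - (2)*(4)) / -6 = 3

(3, 5, -4, 4)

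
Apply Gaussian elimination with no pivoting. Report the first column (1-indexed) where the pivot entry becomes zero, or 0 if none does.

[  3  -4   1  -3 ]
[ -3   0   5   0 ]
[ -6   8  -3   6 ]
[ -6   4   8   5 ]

Naive forward elimination:
R2 <- R2 - (-1)*R1:  [  0  -4   6  -3 ]
R3 <- R3 - (-2)*R1:  [  0   0  -1   0 ]
R4 <- R4 - (-2)*R1:  [  0  -4  10  -1 ]
R4 <- R4 - (1)*R2:  [ 0  0  4  2 ]
R4 <- R4 - (-4)*R3:  [ 0  0  0  2 ]
All pivots nonzero; naive elimination completes without hitting a zero pivot.

first zero-pivot column = 0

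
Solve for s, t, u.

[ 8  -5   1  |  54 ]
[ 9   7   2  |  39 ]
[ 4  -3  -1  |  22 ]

(5, -2, 4)

Forward elimination on [A|b]:
R2 <- R2 - (9/8)*R1:  [     0  101/8    7/8  -87/4 ]
R3 <- R3 - (1/2)*R1:  [    0  -1/2  -3/2    -5 ]
R3 <- R3 - (-4/101)*R2:  [        0         0  -148/101  -592/101 ]
Row echelon form:
[ 8     -5         1  |        54 ]
[ 0  101/8       7/8  |     -87/4 ]
[ 0      0  -148/101  |  -592/101 ]
Back-substitution:
u = (-592/101) / (-148/101) = 4
t = (-87/4 - (7/8)*(4)) / (101/8) = -2
s = (54 - (-5)*(-2) - (1)*(4)) / 8 = 5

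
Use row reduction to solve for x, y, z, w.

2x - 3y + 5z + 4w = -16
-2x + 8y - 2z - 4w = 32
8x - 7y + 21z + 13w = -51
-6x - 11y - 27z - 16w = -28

(1, 5, -3, 3)

Forward elimination on [A|b]:
R2 <- R2 - (-1)*R1:  [  0   5   3   0  16 ]
R3 <- R3 - (4)*R1:  [  0   5   1  -3  13 ]
R4 <- R4 - (-3)*R1:  [   0  -20  -12   -4  -76 ]
R3 <- R3 - (1)*R2:  [  0   0  -2  -3  -3 ]
R4 <- R4 - (-4)*R2:  [   0    0    0   -4  -12 ]
Row echelon form:
[ 2  -3   5   4  |  -16 ]
[ 0   5   3   0  |   16 ]
[ 0   0  -2  -3  |   -3 ]
[ 0   0   0  -4  |  -12 ]
Back-substitution:
w = (-12) / -4 = 3
z = (-3 - (-3)*(3)) / -2 = -3
y = (16 - (3)*(-3)) / 5 = 5
x = (-16 - (-3)*(5) - (5)*(-3) - (4)*(3)) / 2 = 1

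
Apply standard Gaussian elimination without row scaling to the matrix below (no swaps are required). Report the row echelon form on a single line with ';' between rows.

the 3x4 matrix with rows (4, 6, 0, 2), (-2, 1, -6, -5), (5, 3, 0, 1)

REF = [4 6 0 2; 0 4 -6 -4; 0 0 -27/4 -6]

Forward elimination:
R2 <- R2 - (-1/2)*R1:  [  0   4  -6  -4 ]
R3 <- R3 - (5/4)*R1:  [    0  -9/2     0  -3/2 ]
R3 <- R3 - (-9/8)*R2:  [     0      0  -27/4     -6 ]
Row echelon form:
[ 4  6      0   2 ]
[ 0  4     -6  -4 ]
[ 0  0  -27/4  -6 ]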